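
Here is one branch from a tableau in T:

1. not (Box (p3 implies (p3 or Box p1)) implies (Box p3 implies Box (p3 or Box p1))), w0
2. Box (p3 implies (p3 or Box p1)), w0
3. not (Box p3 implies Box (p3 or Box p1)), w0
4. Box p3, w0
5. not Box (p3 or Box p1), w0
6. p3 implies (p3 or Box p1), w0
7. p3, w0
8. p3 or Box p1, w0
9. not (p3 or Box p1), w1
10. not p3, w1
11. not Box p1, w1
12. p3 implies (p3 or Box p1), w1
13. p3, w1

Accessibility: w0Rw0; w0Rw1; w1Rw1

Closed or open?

Closed

Both p3 and not p3 appear at w1.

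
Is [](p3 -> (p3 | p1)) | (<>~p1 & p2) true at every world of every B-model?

Valid

Tableau for the negation ~([](p3 -> (p3 | p1)) | (<>~p1 & p2)):
1. ~([](p3 -> (p3 | p1)) | (<>~p1 & p2)), w0
2. ~[](p3 -> (p3 | p1)), w0
3. ~(<>~p1 & p2), w0
4. ~<>~p1, w0
5. p1, w0
6. ~(p3 -> (p3 | p1)), w1
7. p3, w1
8. ~(p3 | p1), w1
9. ~p3, w1
10. ~p1, w1
Accessibility: w0Rw0, w0Rw1, w1Rw0, w1Rw1
Branch closes: p3 and ~p3 both at w1.
All branches of the negation close; one closing branch shown above.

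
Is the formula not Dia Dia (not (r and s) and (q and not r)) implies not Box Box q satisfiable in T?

1. not Dia Dia (not (r and s) and (q and not r)) implies not Box Box q, u
2. not Box Box q, u
3. not Box q, v
4. not q, w
Accessibility: uRu, uRv, vRv, vRw, wRw

Yes, satisfiable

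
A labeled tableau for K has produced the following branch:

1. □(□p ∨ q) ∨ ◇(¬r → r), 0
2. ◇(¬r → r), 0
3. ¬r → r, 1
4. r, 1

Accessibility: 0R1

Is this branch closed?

There is no literal clash: for every atom and world, at most one sign appears.

No, open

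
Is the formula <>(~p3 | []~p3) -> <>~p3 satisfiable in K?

1. <>(~p3 | []~p3) -> <>~p3, 0
2. <>~p3, 0
3. ~p3, 1
Accessibility: 0R1

Yes, satisfiable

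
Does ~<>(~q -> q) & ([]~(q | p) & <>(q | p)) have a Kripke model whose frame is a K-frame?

1. ~<>(~q -> q) & ([]~(q | p) & <>(q | p)), 0
2. ~<>(~q -> q), 0   [&-rule on 1]
3. []~(q | p) & <>(q | p), 0   [&-rule on 1]
4. []~(q | p), 0   [&-rule on 3]
5. <>(q | p), 0   [&-rule on 3]
6. q | p, 1   [<>-rule on 5: fresh world 1, 0R1]
7. ~(~q -> q), 1   [~<>-rule on 2 via 0R1]
8. ~q, 1   [~->-rule on 7]
9. ~(q | p), 1   [[]-rule on 4 via 0R1]
10. ~p, 1   [~|-rule on 9]
11. p, 1   [|-rule on 6 (branches; this branch)]
Accessibility: 0R1
Branch closes: p and ~p both at 1.
(One branch shown.) All branches close.

No, unsatisfiable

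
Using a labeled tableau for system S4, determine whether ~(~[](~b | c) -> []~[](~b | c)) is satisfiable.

1. ~(~[](~b | c) -> []~[](~b | c)), 0
2. ~[](~b | c), 0
3. ~[]~[](~b | c), 0
4. ~(~b | c), 1
5. b, 1
6. ~c, 1
7. [](~b | c), 2
8. ~b | c, 2
9. c, 2
Accessibility: 0R0, 0R1, 0R2, 1R1, 2R2

Satisfiable (open branch found)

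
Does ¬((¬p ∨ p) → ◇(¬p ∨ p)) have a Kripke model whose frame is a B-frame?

1. ¬((¬p ∨ p) → ◇(¬p ∨ p)), w0
2. ¬p ∨ p, w0
3. ¬◇(¬p ∨ p), w0
4. ¬(¬p ∨ p), w0
5. p, w0
6. ¬p, w0
Accessibility: w0Rw0
Branch closes: p and ¬p both at w0.
All branches of the tableau close; one closing branch shown above.

Unsatisfiable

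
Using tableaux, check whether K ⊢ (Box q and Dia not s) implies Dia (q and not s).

Valid

Tableau for the negation not ((Box q and Dia not s) implies Dia (q and not s)):
1. not ((Box q and Dia not s) implies Dia (q and not s)), u
2. Box q and Dia not s, u
3. not Dia (q and not s), u
4. Box q, u
5. Dia not s, u
6. not s, v
7. not (q and not s), v
8. q, v
9. s, v
Accessibility: uRv
Branch closes: s and not s both at v.
All branches of the negation close; one closing branch shown above.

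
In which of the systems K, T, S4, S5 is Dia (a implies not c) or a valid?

T-tableau for the negation not (Dia (a implies not c) or a):
1. not (Dia (a implies not c) or a), u
2. not Dia (a implies not c), u
3. not a, u
4. not (a implies not c), u
5. a, u
6. c, u
Accessibility: uRu
Branch closes: a and not a both at u.
Every branch closes (one shown): valid in T, hence also in S4, S5 (every theorem of T is a theorem of S4 and S5).
K-tableau for the negation not (Dia (a implies not c) or a):
1. not (Dia (a implies not c) or a), u
2. not Dia (a implies not c), u
3. not a, u
Complete open branch: countermodel on a K-frame, so not valid in K.

T, S4, S5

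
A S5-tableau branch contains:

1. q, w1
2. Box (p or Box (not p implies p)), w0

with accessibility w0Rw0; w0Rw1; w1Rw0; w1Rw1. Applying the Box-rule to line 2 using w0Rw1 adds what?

p or Box (not p implies p), w1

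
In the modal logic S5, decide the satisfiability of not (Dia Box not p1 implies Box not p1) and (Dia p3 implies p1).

Unsatisfiable

1. not (Dia Box not p1 implies Box not p1) and (Dia p3 implies p1), w0
2. not (Dia Box not p1 implies Box not p1), w0   [and-rule on 1]
3. Dia p3 implies p1, w0   [and-rule on 1]
4. Dia Box not p1, w0   [neg-implies-rule on 2]
5. not Box not p1, w0   [neg-implies-rule on 2]
6. not Dia p3, w0   [implies-rule on 3 (branches; this branch)]
7. not p3, w0   [neg-Dia-rule on 6 via w0Rw0]
8. Box not p1, w1   [Dia-rule on 4: fresh world w1, w0Rw1]
9. not p3, w1   [neg-Dia-rule on 6 via w0Rw1]
10. not p1, w0   [Box-rule on 8 via w1Rw0]
11. not p1, w1   [Box-rule on 8 via w1Rw1]
12. p1, w2   [neg-Box-rule on 5: fresh world w2, w0Rw2]
13. not p3, w2   [neg-Dia-rule on 6 via w0Rw2]
14. not p1, w2   [Box-rule on 8 via w1Rw2]
Accessibility: w0Rw0, w0Rw1, w0Rw2, w1Rw0, w1Rw1, w1Rw2, w2Rw0, w2Rw1, w2Rw2
Branch closes: p1 and not p1 both at w2.
(One branch shown.) All branches close.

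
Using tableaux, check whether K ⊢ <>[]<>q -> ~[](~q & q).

Tableau for the negation ~(<>[]<>q -> ~[](~q & q)):
1. ~(<>[]<>q -> ~[](~q & q)), 0
2. <>[]<>q, 0
3. [](~q & q), 0
4. []<>q, 1
5. ~q & q, 1
6. ~q, 1
7. q, 1
Accessibility: 0R1
Branch closes: q and ~q both at 1.
Every branch of the negation's tableau closes; the branch above is one of them.

Valid in K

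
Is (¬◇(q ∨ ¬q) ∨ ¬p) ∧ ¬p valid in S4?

Not valid

Tableau for the negation ¬((¬◇(q ∨ ¬q) ∨ ¬p) ∧ ¬p):
1. ¬((¬◇(q ∨ ¬q) ∨ ¬p) ∧ ¬p), 0
2. p, 0
Accessibility: 0R0
The negation has an open branch (countermodel exists).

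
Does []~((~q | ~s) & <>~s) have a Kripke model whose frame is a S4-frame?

Satisfiable

1. []~((~q | ~s) & <>~s), u
2. ~((~q | ~s) & <>~s), u
3. ~<>~s, u
4. s, u
Accessibility: uRu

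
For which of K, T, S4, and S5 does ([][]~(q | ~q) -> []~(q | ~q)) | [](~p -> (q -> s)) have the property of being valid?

T, S4, S5

T-tableau for the negation ~(([][]~(q | ~q) -> []~(q | ~q)) | [](~p -> (q -> s))):
1. ~(([][]~(q | ~q) -> []~(q | ~q)) | [](~p -> (q -> s))), u
2. ~([][]~(q | ~q) -> []~(q | ~q)), u
3. ~[](~p -> (q -> s)), u
4. [][]~(q | ~q), u
5. ~[]~(q | ~q), u
6. []~(q | ~q), u
7. ~(q | ~q), u
8. ~q, u
9. q, u
Accessibility: uRu
Branch closes: q and ~q both at u.
Every branch closes (one shown): valid in T, hence also in S4, S5 (every theorem of T is a theorem of S4 and S5).
K-tableau for the negation ~(([][]~(q | ~q) -> []~(q | ~q)) | [](~p -> (q -> s))):
1. ~(([][]~(q | ~q) -> []~(q | ~q)) | [](~p -> (q -> s))), u
2. ~([][]~(q | ~q) -> []~(q | ~q)), u
3. ~[](~p -> (q -> s)), u
4. [][]~(q | ~q), u
5. ~[]~(q | ~q), u
6. ~(~p -> (q -> s)), v
7. ~p, v
8. ~(q -> s), v
9. q, v
10. ~s, v
11. []~(q | ~q), v
12. q | ~q, w
13. []~(q | ~q), w
14. ~q, w
Accessibility: uRv, uRw
Complete open branch: countermodel on a K-frame, so not valid in K.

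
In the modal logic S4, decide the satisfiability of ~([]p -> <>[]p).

1. ~([]p -> <>[]p), w0
2. []p, w0
3. ~<>[]p, w0
4. p, w0
5. ~[]p, w0
6. ~p, w1
7. p, w1
Accessibility: w0Rw0, w0Rw1, w1Rw1
Branch closes: p and ~p both at w1.
All branches of the tableau close; one closing branch shown above.

No, unsatisfiable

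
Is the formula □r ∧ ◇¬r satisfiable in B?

1. □r ∧ ◇¬r, 0
2. □r, 0   [∧-rule on 1]
3. ◇¬r, 0   [∧-rule on 1]
4. r, 0   [□-rule on 2 via 0R0]
5. ¬r, 1   [◇-rule on 3: fresh world 1, 0R1]
6. r, 1   [□-rule on 2 via 0R1]
Accessibility: 0R0, 0R1, 1R0, 1R1
Branch closes: r and ¬r both at 1.
(One branch shown.) All branches close.

Unsatisfiable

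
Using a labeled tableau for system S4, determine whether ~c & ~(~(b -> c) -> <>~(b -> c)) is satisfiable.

1. ~c & ~(~(b -> c) -> <>~(b -> c)), w0
2. ~c, w0   [&-rule on 1]
3. ~(~(b -> c) -> <>~(b -> c)), w0   [&-rule on 1]
4. ~(b -> c), w0   [~->-rule on 3]
5. ~<>~(b -> c), w0   [~->-rule on 3]
6. b, w0   [~->-rule on 4]
7. b -> c, w0   [~<>-rule on 5 via w0Rw0]
8. c, w0   [->-rule on 7 (branches; this branch)]
Accessibility: w0Rw0
Branch closes: c and ~c both at w0.
Every branch closes; the branch above is one of them.

No, unsatisfiable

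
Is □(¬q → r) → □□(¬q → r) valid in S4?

Valid in S4

Tableau for the negation ¬(□(¬q → r) → □□(¬q → r)):
1. ¬(□(¬q → r) → □□(¬q → r)), w0
2. □(¬q → r), w0
3. ¬□□(¬q → r), w0
4. ¬q → r, w0
5. r, w0
6. ¬□(¬q → r), w1
7. ¬q → r, w1
8. r, w1
9. ¬(¬q → r), w2
10. ¬q, w2
11. ¬r, w2
12. ¬q → r, w2
13. r, w2
Accessibility: w0Rw0, w0Rw1, w0Rw2, w1Rw1, w1Rw2, w2Rw2
Branch closes: r and ¬r both at w2.
Every branch of the negation's tableau closes; the branch above is one of them.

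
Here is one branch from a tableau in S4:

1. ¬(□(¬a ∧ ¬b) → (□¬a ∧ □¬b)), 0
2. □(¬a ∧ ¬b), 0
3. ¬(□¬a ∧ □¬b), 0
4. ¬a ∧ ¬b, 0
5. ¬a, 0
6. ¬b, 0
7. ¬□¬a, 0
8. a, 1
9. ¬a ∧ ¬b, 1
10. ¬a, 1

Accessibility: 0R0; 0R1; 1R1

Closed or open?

Closed

Both a and ¬a appear at 1.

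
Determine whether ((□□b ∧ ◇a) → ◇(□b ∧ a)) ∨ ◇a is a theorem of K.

Valid

Tableau for the negation ¬(((□□b ∧ ◇a) → ◇(□b ∧ a)) ∨ ◇a):
1. ¬(((□□b ∧ ◇a) → ◇(□b ∧ a)) ∨ ◇a), w0
2. ¬((□□b ∧ ◇a) → ◇(□b ∧ a)), w0   [¬∨-rule on 1]
3. ¬◇a, w0   [¬∨-rule on 1]
4. □□b ∧ ◇a, w0   [¬→-rule on 2]
5. ¬◇(□b ∧ a), w0   [¬→-rule on 2]
6. □□b, w0   [∧-rule on 4]
7. ◇a, w0   [∧-rule on 4]
8. a, w1   [◇-rule on 7: fresh world w1, w0Rw1]
9. ¬a, w1   [¬◇-rule on 3 via w0Rw1]
Accessibility: w0Rw1
Branch closes: a and ¬a both at w1.
Every branch of the negation's tableau closes; the branch above is one of them.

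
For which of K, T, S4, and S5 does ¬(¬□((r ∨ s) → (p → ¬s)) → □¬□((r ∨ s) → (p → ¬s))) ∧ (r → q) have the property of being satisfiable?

K, T, S4

S5-tableau for the formula:
1. ¬(¬□((r ∨ s) → (p → ¬s)) → □¬□((r ∨ s) → (p → ¬s))) ∧ (r → q), 0
2. ¬(¬□((r ∨ s) → (p → ¬s)) → □¬□((r ∨ s) → (p → ¬s))), 0
3. r → q, 0
4. ¬□((r ∨ s) → (p → ¬s)), 0
5. ¬□¬□((r ∨ s) → (p → ¬s)), 0
6. q, 0
7. ¬((r ∨ s) → (p → ¬s)), 1
8. r ∨ s, 1
9. ¬(p → ¬s), 1
10. p, 1
11. s, 1
12. □((r ∨ s) → (p → ¬s)), 2
13. (r ∨ s) → (p → ¬s), 0
14. (r ∨ s) → (p → ¬s), 1
15. (r ∨ s) → (p → ¬s), 2
16. p → ¬s, 0
17. p → ¬s, 1
18. ¬(r ∨ s), 2
19. ¬r, 2
20. ¬s, 2
21. ¬s, 0
22. ¬s, 1
Accessibility: 0R0, 0R1, 0R2, 1R0, 1R1, 1R2, 2R0, 2R1, 2R2
Branch closes: s and ¬s both at 1.
Every branch closes (one shown): unsatisfiable in S5.
S4-tableau for the formula:
1. ¬(¬□((r ∨ s) → (p → ¬s)) → □¬□((r ∨ s) → (p → ¬s))) ∧ (r → q), 0
2. ¬(¬□((r ∨ s) → (p → ¬s)) → □¬□((r ∨ s) → (p → ¬s))), 0
3. r → q, 0
4. ¬□((r ∨ s) → (p → ¬s)), 0
5. ¬□¬□((r ∨ s) → (p → ¬s)), 0
6. q, 0
7. ¬((r ∨ s) → (p → ¬s)), 1
8. r ∨ s, 1
9. ¬(p → ¬s), 1
10. p, 1
11. s, 1
12. □((r ∨ s) → (p → ¬s)), 2
13. (r ∨ s) → (p → ¬s), 2
14. p → ¬s, 2
15. ¬s, 2
Accessibility: 0R0, 0R1, 0R2, 1R1, 2R2
Complete open branch: satisfiable in S4, hence also in K, T (this S4-model is also a K-model and a T-model).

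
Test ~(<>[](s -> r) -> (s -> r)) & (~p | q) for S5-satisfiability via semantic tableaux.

Unsatisfiable (every branch closes)

1. ~(<>[](s -> r) -> (s -> r)) & (~p | q), u
2. ~(<>[](s -> r) -> (s -> r)), u
3. ~p | q, u
4. <>[](s -> r), u
5. ~(s -> r), u
6. s, u
7. ~r, u
8. q, u
9. [](s -> r), v
10. s -> r, u
11. s -> r, v
12. r, u
Accessibility: uRu, uRv, vRu, vRv
Branch closes: r and ~r both at u.
(One branch shown.) All branches close.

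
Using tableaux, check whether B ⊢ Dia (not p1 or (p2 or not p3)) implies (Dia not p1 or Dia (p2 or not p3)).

Tableau for the negation not (Dia (not p1 or (p2 or not p3)) implies (Dia not p1 or Dia (p2 or not p3))):
1. not (Dia (not p1 or (p2 or not p3)) implies (Dia not p1 or Dia (p2 or not p3))), 0
2. Dia (not p1 or (p2 or not p3)), 0
3. not (Dia not p1 or Dia (p2 or not p3)), 0
4. not Dia not p1, 0
5. not Dia (p2 or not p3), 0
6. p1, 0
7. not (p2 or not p3), 0
8. not p2, 0
9. p3, 0
10. not p1 or (p2 or not p3), 1
11. p1, 1
12. not (p2 or not p3), 1
13. not p2, 1
14. p3, 1
15. p2 or not p3, 1
16. not p3, 1
Accessibility: 0R0, 0R1, 1R0, 1R1
Branch closes: p3 and not p3 both at 1.
Every branch of the negation's tableau closes; the branch above is one of them.

Valid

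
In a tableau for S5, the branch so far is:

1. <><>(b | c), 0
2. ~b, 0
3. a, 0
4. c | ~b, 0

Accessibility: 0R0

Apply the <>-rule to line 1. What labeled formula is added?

a fresh world 1 with 0R1, and <>(b | c) at 1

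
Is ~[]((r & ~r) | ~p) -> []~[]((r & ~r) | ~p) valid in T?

Tableau for the negation ~(~[]((r & ~r) | ~p) -> []~[]((r & ~r) | ~p)):
1. ~(~[]((r & ~r) | ~p) -> []~[]((r & ~r) | ~p)), u
2. ~[]((r & ~r) | ~p), u   [~->-rule on 1]
3. ~[]~[]((r & ~r) | ~p), u   [~->-rule on 1]
4. ~((r & ~r) | ~p), v   [~[]-rule on 2: fresh world v, uRv]
5. ~(r & ~r), v   [~|-rule on 4]
6. p, v   [~|-rule on 4]
7. r, v   [~&-rule on 5 (branches; this branch)]
8. []((r & ~r) | ~p), w   [~[]-rule on 3: fresh world w, uRw]
9. (r & ~r) | ~p, w   [[]-rule on 8 via wRw]
10. ~p, w   [|-rule on 9 (branches; this branch)]
Accessibility: uRu, uRv, uRw, vRv, wRw
The negation has an open branch (countermodel exists).

Invalid (countermodel exists)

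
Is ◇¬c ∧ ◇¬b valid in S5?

Tableau for the negation ¬(◇¬c ∧ ◇¬b):
1. ¬(◇¬c ∧ ◇¬b), u
2. ¬◇¬b, u
3. b, u
Accessibility: uRu
The negation has an open branch (countermodel exists).

Not valid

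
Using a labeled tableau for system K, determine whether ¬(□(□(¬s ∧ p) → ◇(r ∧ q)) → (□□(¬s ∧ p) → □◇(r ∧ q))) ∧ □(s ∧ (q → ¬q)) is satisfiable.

Unsatisfiable

1. ¬(□(□(¬s ∧ p) → ◇(r ∧ q)) → (□□(¬s ∧ p) → □◇(r ∧ q))) ∧ □(s ∧ (q → ¬q)), w0
2. ¬(□(□(¬s ∧ p) → ◇(r ∧ q)) → (□□(¬s ∧ p) → □◇(r ∧ q))), w0
3. □(s ∧ (q → ¬q)), w0
4. □(□(¬s ∧ p) → ◇(r ∧ q)), w0
5. ¬(□□(¬s ∧ p) → □◇(r ∧ q)), w0
6. □□(¬s ∧ p), w0
7. ¬□◇(r ∧ q), w0
8. ¬◇(r ∧ q), w1
9. s ∧ (q → ¬q), w1
10. s, w1
11. q → ¬q, w1
12. □(¬s ∧ p) → ◇(r ∧ q), w1
13. □(¬s ∧ p), w1
14. ¬q, w1
15. ◇(r ∧ q), w1
16. r ∧ q, w2
17. r, w2
18. q, w2
19. ¬(r ∧ q), w2
20. ¬s ∧ p, w2
21. ¬s, w2
22. p, w2
23. ¬q, w2
Accessibility: w0Rw1, w1Rw2
Branch closes: q and ¬q both at w2.
(One branch shown.) All branches close.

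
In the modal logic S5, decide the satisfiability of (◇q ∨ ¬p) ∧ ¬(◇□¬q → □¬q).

No, unsatisfiable

1. (◇q ∨ ¬p) ∧ ¬(◇□¬q → □¬q), u
2. ◇q ∨ ¬p, u
3. ¬(◇□¬q → □¬q), u
4. ◇□¬q, u
5. ¬□¬q, u
6. ¬p, u
7. □¬q, v
8. ¬q, u
9. ¬q, v
10. q, w
11. ¬q, w
Accessibility: uRu, uRv, uRw, vRu, vRv, vRw, wRu, wRv, wRw
Branch closes: q and ¬q both at w.
(One branch shown.) All branches close.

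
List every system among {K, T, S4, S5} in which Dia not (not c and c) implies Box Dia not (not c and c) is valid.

T, S4, S5

T-tableau for the negation not (Dia not (not c and c) implies Box Dia not (not c and c)):
1. not (Dia not (not c and c) implies Box Dia not (not c and c)), u
2. Dia not (not c and c), u   [neg-implies-rule on 1]
3. not Box Dia not (not c and c), u   [neg-implies-rule on 1]
4. not (not c and c), v   [Dia-rule on 2: fresh world v, uRv]
5. not c, v   [neg-and-rule on 4 (branches; this branch)]
6. not Dia not (not c and c), w   [neg-Box-rule on 3: fresh world w, uRw]
7. not c and c, w   [neg-Dia-rule on 6 via wRw]
8. not c, w   [and-rule on 7]
9. c, w   [and-rule on 7]
Accessibility: uRu, uRv, uRw, vRv, wRw
Branch closes: c and not c both at w.
Every branch closes (one shown): valid in T, hence also in S4, S5 (every theorem of T is a theorem of S4 and S5).
K-tableau for the negation not (Dia not (not c and c) implies Box Dia not (not c and c)):
1. not (Dia not (not c and c) implies Box Dia not (not c and c)), u
2. Dia not (not c and c), u   [neg-implies-rule on 1]
3. not Box Dia not (not c and c), u   [neg-implies-rule on 1]
4. not (not c and c), v   [Dia-rule on 2: fresh world v, uRv]
5. not c, v   [neg-and-rule on 4 (branches; this branch)]
6. not Dia not (not c and c), w   [neg-Box-rule on 3: fresh world w, uRw]
Accessibility: uRv, uRw
Complete open branch: countermodel on a K-frame, so not valid in K.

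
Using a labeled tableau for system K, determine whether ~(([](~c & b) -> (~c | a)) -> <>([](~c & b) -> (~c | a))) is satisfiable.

Satisfiable

1. ~(([](~c & b) -> (~c | a)) -> <>([](~c & b) -> (~c | a))), w0
2. [](~c & b) -> (~c | a), w0   [~->-rule on 1]
3. ~<>([](~c & b) -> (~c | a)), w0   [~->-rule on 1]
4. ~c | a, w0   [->-rule on 2 (branches; this branch)]
5. a, w0   [|-rule on 4 (branches; this branch)]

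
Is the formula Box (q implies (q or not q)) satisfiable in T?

1. Box (q implies (q or not q)), u
2. q implies (q or not q), u
3. q or not q, u
4. not q, u
Accessibility: uRu

Satisfiable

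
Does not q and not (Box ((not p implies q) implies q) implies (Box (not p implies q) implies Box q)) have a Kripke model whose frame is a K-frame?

No, unsatisfiable

1. not q and not (Box ((not p implies q) implies q) implies (Box (not p implies q) implies Box q)), 0
2. not q, 0   [and-rule on 1]
3. not (Box ((not p implies q) implies q) implies (Box (not p implies q) implies Box q)), 0   [and-rule on 1]
4. Box ((not p implies q) implies q), 0   [neg-implies-rule on 3]
5. not (Box (not p implies q) implies Box q), 0   [neg-implies-rule on 3]
6. Box (not p implies q), 0   [neg-implies-rule on 5]
7. not Box q, 0   [neg-implies-rule on 5]
8. not q, 1   [neg-Box-rule on 7: fresh world 1, 0R1]
9. (not p implies q) implies q, 1   [Box-rule on 4 via 0R1]
10. not p implies q, 1   [Box-rule on 6 via 0R1]
11. not (not p implies q), 1   [implies-rule on 9 (branches; this branch)]
12. not p, 1   [neg-implies-rule on 11]
13. q, 1   [implies-rule on 10 (branches; this branch)]
Accessibility: 0R1
Branch closes: q and not q both at 1.
Every branch closes; the branch above is one of them.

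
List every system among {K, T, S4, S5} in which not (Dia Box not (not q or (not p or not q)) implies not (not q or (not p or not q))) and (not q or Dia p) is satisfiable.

S5-tableau for the formula:
1. not (Dia Box not (not q or (not p or not q)) implies not (not q or (not p or not q))) and (not q or Dia p), u
2. not (Dia Box not (not q or (not p or not q)) implies not (not q or (not p or not q))), u   [and-rule on 1]
3. not q or Dia p, u   [and-rule on 1]
4. Dia Box not (not q or (not p or not q)), u   [neg-implies-rule on 2]
5. not q or (not p or not q), u   [neg-implies-rule on 2]
6. Dia p, u   [or-rule on 3 (branches; this branch)]
7. not p or not q, u   [or-rule on 5 (branches; this branch)]
8. not p, u   [or-rule on 7 (branches; this branch)]
9. Box not (not q or (not p or not q)), v   [Dia-rule on 4: fresh world v, uRv]
10. not (not q or (not p or not q)), u   [Box-rule on 9 via vRu]
11. q, u   [neg-or-rule on 10]
12. not (not p or not q), u   [neg-or-rule on 10]
13. p, u   [neg-or-rule on 12]
Accessibility: uRu, uRv, vRu, vRv
Branch closes: p and not p both at u.
Every branch closes (one shown): unsatisfiable in S5.
S4-tableau for the formula:
1. not (Dia Box not (not q or (not p or not q)) implies not (not q or (not p or not q))) and (not q or Dia p), u
2. not (Dia Box not (not q or (not p or not q)) implies not (not q or (not p or not q))), u   [and-rule on 1]
3. not q or Dia p, u   [and-rule on 1]
4. Dia Box not (not q or (not p or not q)), u   [neg-implies-rule on 2]
5. not q or (not p or not q), u   [neg-implies-rule on 2]
6. Dia p, u   [or-rule on 3 (branches; this branch)]
7. not p or not q, u   [or-rule on 5 (branches; this branch)]
8. not q, u   [or-rule on 7 (branches; this branch)]
9. Box not (not q or (not p or not q)), v   [Dia-rule on 4: fresh world v, uRv]
10. not (not q or (not p or not q)), v   [Box-rule on 9 via vRv]
11. q, v   [neg-or-rule on 10]
12. not (not p or not q), v   [neg-or-rule on 10]
13. p, v   [neg-or-rule on 12]
14. p, w   [Dia-rule on 6: fresh world w, uRw]
Accessibility: uRu, uRv, uRw, vRv, wRw
Complete open branch: satisfiable in S4, hence also in K, T (this S4-model is also a K-model and a T-model).

K, T, S4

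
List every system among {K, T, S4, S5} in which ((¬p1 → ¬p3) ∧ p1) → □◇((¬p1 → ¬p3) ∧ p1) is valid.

S5

S4-tableau for the negation ¬(((¬p1 → ¬p3) ∧ p1) → □◇((¬p1 → ¬p3) ∧ p1)):
1. ¬(((¬p1 → ¬p3) ∧ p1) → □◇((¬p1 → ¬p3) ∧ p1)), u
2. (¬p1 → ¬p3) ∧ p1, u   [¬→-rule on 1]
3. ¬□◇((¬p1 → ¬p3) ∧ p1), u   [¬→-rule on 1]
4. ¬p1 → ¬p3, u   [∧-rule on 2]
5. p1, u   [∧-rule on 2]
6. ¬p3, u   [→-rule on 4 (branches; this branch)]
7. ¬◇((¬p1 → ¬p3) ∧ p1), v   [¬□-rule on 3: fresh world v, uRv]
8. ¬((¬p1 → ¬p3) ∧ p1), v   [¬◇-rule on 7 via vRv]
9. ¬p1, v   [¬∧-rule on 8 (branches; this branch)]
Accessibility: uRu, uRv, vRv
Complete open branch: countermodel on an S4-frame, so not valid in S4, nor in K, T (the same frame is also a K-frame and a T-frame).
S5-tableau for the negation ¬(((¬p1 → ¬p3) ∧ p1) → □◇((¬p1 → ¬p3) ∧ p1)):
1. ¬(((¬p1 → ¬p3) ∧ p1) → □◇((¬p1 → ¬p3) ∧ p1)), u
2. (¬p1 → ¬p3) ∧ p1, u   [¬→-rule on 1]
3. ¬□◇((¬p1 → ¬p3) ∧ p1), u   [¬→-rule on 1]
4. ¬p1 → ¬p3, u   [∧-rule on 2]
5. p1, u   [∧-rule on 2]
6. ¬p3, u   [→-rule on 4 (branches; this branch)]
7. ¬◇((¬p1 → ¬p3) ∧ p1), v   [¬□-rule on 3: fresh world v, uRv]
8. ¬((¬p1 → ¬p3) ∧ p1), u   [¬◇-rule on 7 via vRu]
9. ¬((¬p1 → ¬p3) ∧ p1), v   [¬◇-rule on 7 via vRv]
10. ¬(¬p1 → ¬p3), u   [¬∧-rule on 8 (branches; this branch)]
11. ¬p1, u   [¬→-rule on 10]
12. p3, u   [¬→-rule on 10]
Accessibility: uRu, uRv, vRu, vRv
Branch closes: p1 and ¬p1 both at u.
Every branch closes (one shown): valid in S5.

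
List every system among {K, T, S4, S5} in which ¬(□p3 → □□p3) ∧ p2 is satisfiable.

S4-tableau for the formula:
1. ¬(□p3 → □□p3) ∧ p2, 0
2. ¬(□p3 → □□p3), 0
3. p2, 0
4. □p3, 0
5. ¬□□p3, 0
6. p3, 0
7. ¬□p3, 1
8. p3, 1
9. ¬p3, 2
10. p3, 2
Accessibility: 0R0, 0R1, 0R2, 1R1, 1R2, 2R2
Branch closes: p3 and ¬p3 both at 2.
Every branch closes (one shown): unsatisfiable in S4, hence also in S5 (every S5-frame is an S4-frame).
T-tableau for the formula:
1. ¬(□p3 → □□p3) ∧ p2, 0
2. ¬(□p3 → □□p3), 0
3. p2, 0
4. □p3, 0
5. ¬□□p3, 0
6. p3, 0
7. ¬□p3, 1
8. p3, 1
9. ¬p3, 2
Accessibility: 0R0, 0R1, 1R1, 1R2, 2R2
Complete open branch: satisfiable in T, hence also in K (this T-model is also a K-model).

K, T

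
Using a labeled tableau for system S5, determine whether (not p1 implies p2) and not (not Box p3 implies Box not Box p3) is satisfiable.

Unsatisfiable (every branch closes)

1. (not p1 implies p2) and not (not Box p3 implies Box not Box p3), u
2. not p1 implies p2, u
3. not (not Box p3 implies Box not Box p3), u
4. not Box p3, u
5. not Box not Box p3, u
6. p2, u
7. not p3, v
8. Box p3, w
9. p3, u
10. p3, v
Accessibility: uRu, uRv, uRw, vRu, vRv, vRw, wRu, wRv, wRw
Branch closes: p3 and not p3 both at v.
All branches of the tableau close; one closing branch shown above.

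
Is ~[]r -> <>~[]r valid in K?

Not valid

Tableau for the negation ~(~[]r -> <>~[]r):
1. ~(~[]r -> <>~[]r), w0
2. ~[]r, w0   [~->-rule on 1]
3. ~<>~[]r, w0   [~->-rule on 1]
4. ~r, w1   [~[]-rule on 2: fresh world w1, w0Rw1]
5. []r, w1   [~<>-rule on 3 via w0Rw1]
Accessibility: w0Rw1
The negation has an open branch (countermodel exists).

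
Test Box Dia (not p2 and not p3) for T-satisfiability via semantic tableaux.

1. Box Dia (not p2 and not p3), u
2. Dia (not p2 and not p3), u
3. not p2 and not p3, v
4. not p2, v
5. not p3, v
6. Dia (not p2 and not p3), v
7. not p2 and not p3, w
8. not p2, w
9. not p3, w
Accessibility: uRu, uRv, vRv, vRw, wRw

Yes, satisfiable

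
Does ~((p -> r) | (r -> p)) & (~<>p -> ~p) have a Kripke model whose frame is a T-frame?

1. ~((p -> r) | (r -> p)) & (~<>p -> ~p), 0
2. ~((p -> r) | (r -> p)), 0
3. ~<>p -> ~p, 0
4. ~(p -> r), 0
5. ~(r -> p), 0
6. p, 0
7. ~r, 0
8. r, 0
9. ~p, 0
Accessibility: 0R0
Branch closes: r and ~r both at 0.
(One branch shown.) All branches close.

Unsatisfiable (every branch closes)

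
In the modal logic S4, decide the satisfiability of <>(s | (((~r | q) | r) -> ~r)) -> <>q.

1. <>(s | (((~r | q) | r) -> ~r)) -> <>q, 0
2. <>q, 0   [->-rule on 1 (branches; this branch)]
3. q, 1   [<>-rule on 2: fresh world 1, 0R1]
Accessibility: 0R0, 0R1, 1R1

Yes, satisfiable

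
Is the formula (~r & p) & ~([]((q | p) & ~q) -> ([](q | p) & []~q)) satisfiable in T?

No, unsatisfiable

1. (~r & p) & ~([]((q | p) & ~q) -> ([](q | p) & []~q)), w0
2. ~r & p, w0
3. ~([]((q | p) & ~q) -> ([](q | p) & []~q)), w0
4. ~r, w0
5. p, w0
6. []((q | p) & ~q), w0
7. ~([](q | p) & []~q), w0
8. (q | p) & ~q, w0
9. q | p, w0
10. ~q, w0
11. ~[](q | p), w0
12. ~(q | p), w1
13. ~q, w1
14. ~p, w1
15. (q | p) & ~q, w1
16. q | p, w1
17. p, w1
Accessibility: w0Rw0, w0Rw1, w1Rw1
Branch closes: p and ~p both at w1.
All branches of the tableau close; one closing branch shown above.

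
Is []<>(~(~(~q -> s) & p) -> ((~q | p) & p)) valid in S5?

Tableau for the negation ~[]<>(~(~(~q -> s) & p) -> ((~q | p) & p)):
1. ~[]<>(~(~(~q -> s) & p) -> ((~q | p) & p)), w0
2. ~<>(~(~(~q -> s) & p) -> ((~q | p) & p)), w1
3. ~(~(~(~q -> s) & p) -> ((~q | p) & p)), w0
4. ~(~(~q -> s) & p), w0
5. ~((~q | p) & p), w0
6. ~(~(~(~q -> s) & p) -> ((~q | p) & p)), w1
7. ~(~(~q -> s) & p), w1
8. ~((~q | p) & p), w1
9. ~p, w0
10. ~p, w1
Accessibility: w0Rw0, w0Rw1, w1Rw0, w1Rw1
The negation has an open branch (countermodel exists).

No, not valid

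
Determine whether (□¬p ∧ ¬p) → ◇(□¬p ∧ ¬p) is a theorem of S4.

Tableau for the negation ¬((□¬p ∧ ¬p) → ◇(□¬p ∧ ¬p)):
1. ¬((□¬p ∧ ¬p) → ◇(□¬p ∧ ¬p)), u
2. □¬p ∧ ¬p, u   [¬→-rule on 1]
3. ¬◇(□¬p ∧ ¬p), u   [¬→-rule on 1]
4. □¬p, u   [∧-rule on 2]
5. ¬p, u   [∧-rule on 2]
6. ¬(□¬p ∧ ¬p), u   [¬◇-rule on 3 via uRu]
7. ¬□¬p, u   [¬∧-rule on 6 (branches; this branch)]
8. p, v   [¬□-rule on 7: fresh world v, uRv]
9. ¬(□¬p ∧ ¬p), v   [¬◇-rule on 3 via uRv]
10. ¬p, v   [□-rule on 4 via uRv]
Accessibility: uRu, uRv, vRv
Branch closes: p and ¬p both at v.
Every branch of the negation's tableau closes; the branch above is one of them.

Yes, valid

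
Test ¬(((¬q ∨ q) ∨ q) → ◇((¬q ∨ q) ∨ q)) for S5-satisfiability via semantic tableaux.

No, unsatisfiable

1. ¬(((¬q ∨ q) ∨ q) → ◇((¬q ∨ q) ∨ q)), u
2. (¬q ∨ q) ∨ q, u   [¬→-rule on 1]
3. ¬◇((¬q ∨ q) ∨ q), u   [¬→-rule on 1]
4. ¬((¬q ∨ q) ∨ q), u   [¬◇-rule on 3 via uRu]
5. ¬(¬q ∨ q), u   [¬∨-rule on 4]
6. ¬q, u   [¬∨-rule on 4]
7. q, u   [¬∨-rule on 5]
Accessibility: uRu
Branch closes: q and ¬q both at u.
All branches of the tableau close; one closing branch shown above.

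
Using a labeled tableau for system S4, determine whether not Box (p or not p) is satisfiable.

1. not Box (p or not p), 0
2. not (p or not p), 1
3. not p, 1
4. p, 1
Accessibility: 0R0, 0R1, 1R1
Branch closes: p and not p both at 1.
Every branch closes; the branch above is one of them.

No, unsatisfiable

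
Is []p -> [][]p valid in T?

Tableau for the negation ~([]p -> [][]p):
1. ~([]p -> [][]p), u
2. []p, u   [~->-rule on 1]
3. ~[][]p, u   [~->-rule on 1]
4. p, u   [[]-rule on 2 via uRu]
5. ~[]p, v   [~[]-rule on 3: fresh world v, uRv]
6. p, v   [[]-rule on 2 via uRv]
7. ~p, w   [~[]-rule on 5: fresh world w, vRw]
Accessibility: uRu, uRv, vRv, vRw, wRw
The negation has an open branch (countermodel exists).

No, not valid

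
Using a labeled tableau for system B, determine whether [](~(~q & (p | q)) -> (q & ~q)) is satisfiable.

1. [](~(~q & (p | q)) -> (q & ~q)), w0
2. ~(~q & (p | q)) -> (q & ~q), w0
3. ~q & (p | q), w0
4. ~q, w0
5. p | q, w0
6. p, w0
Accessibility: w0Rw0

Yes, satisfiable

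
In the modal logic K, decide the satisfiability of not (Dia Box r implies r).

Satisfiable (open branch found)

1. not (Dia Box r implies r), w0
2. Dia Box r, w0
3. not r, w0
4. Box r, w1
Accessibility: w0Rw1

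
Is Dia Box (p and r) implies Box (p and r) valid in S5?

Tableau for the negation not (Dia Box (p and r) implies Box (p and r)):
1. not (Dia Box (p and r) implies Box (p and r)), w0
2. Dia Box (p and r), w0
3. not Box (p and r), w0
4. Box (p and r), w1
5. p and r, w0
6. p, w0
7. r, w0
8. p and r, w1
9. p, w1
10. r, w1
11. not (p and r), w2
12. p and r, w2
13. p, w2
14. r, w2
15. not r, w2
Accessibility: w0Rw0, w0Rw1, w0Rw2, w1Rw0, w1Rw1, w1Rw2, w2Rw0, w2Rw1, w2Rw2
Branch closes: r and not r both at w2.
All branches of the negation close; one closing branch shown above.

Valid in S5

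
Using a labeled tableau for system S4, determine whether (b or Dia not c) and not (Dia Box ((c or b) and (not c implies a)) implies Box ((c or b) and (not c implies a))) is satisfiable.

1. (b or Dia not c) and not (Dia Box ((c or b) and (not c implies a)) implies Box ((c or b) and (not c implies a))), 0
2. b or Dia not c, 0   [and-rule on 1]
3. not (Dia Box ((c or b) and (not c implies a)) implies Box ((c or b) and (not c implies a))), 0   [and-rule on 1]
4. Dia Box ((c or b) and (not c implies a)), 0   [neg-implies-rule on 3]
5. not Box ((c or b) and (not c implies a)), 0   [neg-implies-rule on 3]
6. Dia not c, 0   [or-rule on 2 (branches; this branch)]
7. Box ((c or b) and (not c implies a)), 1   [Dia-rule on 4: fresh world 1, 0R1]
8. (c or b) and (not c implies a), 1   [Box-rule on 7 via 1R1]
9. c or b, 1   [and-rule on 8]
10. not c implies a, 1   [and-rule on 8]
11. b, 1   [or-rule on 9 (branches; this branch)]
12. a, 1   [implies-rule on 10 (branches; this branch)]
13. not ((c or b) and (not c implies a)), 2   [neg-Box-rule on 5: fresh world 2, 0R2]
14. not (not c implies a), 2   [neg-and-rule on 13 (branches; this branch)]
15. not c, 2   [neg-implies-rule on 14]
16. not a, 2   [neg-implies-rule on 14]
17. not c, 3   [Dia-rule on 6: fresh world 3, 0R3]
Accessibility: 0R0, 0R1, 0R2, 0R3, 1R1, 2R2, 3R3

Satisfiable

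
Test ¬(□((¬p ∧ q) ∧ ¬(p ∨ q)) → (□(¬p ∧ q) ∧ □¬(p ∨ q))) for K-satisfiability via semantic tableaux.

1. ¬(□((¬p ∧ q) ∧ ¬(p ∨ q)) → (□(¬p ∧ q) ∧ □¬(p ∨ q))), w0
2. □((¬p ∧ q) ∧ ¬(p ∨ q)), w0
3. ¬(□(¬p ∧ q) ∧ □¬(p ∨ q)), w0
4. ¬□¬(p ∨ q), w0
5. p ∨ q, w1
6. (¬p ∧ q) ∧ ¬(p ∨ q), w1
7. ¬p ∧ q, w1
8. ¬(p ∨ q), w1
9. ¬p, w1
10. q, w1
11. ¬q, w1
Accessibility: w0Rw1
Branch closes: q and ¬q both at w1.
All branches of the tableau close; one closing branch shown above.

No, unsatisfiable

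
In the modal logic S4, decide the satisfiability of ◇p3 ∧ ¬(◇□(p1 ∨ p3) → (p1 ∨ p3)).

1. ◇p3 ∧ ¬(◇□(p1 ∨ p3) → (p1 ∨ p3)), w0
2. ◇p3, w0   [∧-rule on 1]
3. ¬(◇□(p1 ∨ p3) → (p1 ∨ p3)), w0   [∧-rule on 1]
4. ◇□(p1 ∨ p3), w0   [¬→-rule on 3]
5. ¬(p1 ∨ p3), w0   [¬→-rule on 3]
6. ¬p1, w0   [¬∨-rule on 5]
7. ¬p3, w0   [¬∨-rule on 5]
8. p3, w1   [◇-rule on 2: fresh world w1, w0Rw1]
9. □(p1 ∨ p3), w2   [◇-rule on 4: fresh world w2, w0Rw2]
10. p1 ∨ p3, w2   [□-rule on 9 via w2Rw2]
11. p3, w2   [∨-rule on 10 (branches; this branch)]
Accessibility: w0Rw0, w0Rw1, w0Rw2, w1Rw1, w2Rw2

Satisfiable (open branch found)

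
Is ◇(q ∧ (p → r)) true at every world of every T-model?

Tableau for the negation ¬◇(q ∧ (p → r)):
1. ¬◇(q ∧ (p → r)), 0
2. ¬(q ∧ (p → r)), 0
3. ¬(p → r), 0
4. p, 0
5. ¬r, 0
Accessibility: 0R0
The negation has an open branch (countermodel exists).

Invalid (countermodel exists)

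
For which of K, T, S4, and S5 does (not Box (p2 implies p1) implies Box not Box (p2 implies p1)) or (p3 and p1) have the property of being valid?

S4-tableau for the negation not ((not Box (p2 implies p1) implies Box not Box (p2 implies p1)) or (p3 and p1)):
1. not ((not Box (p2 implies p1) implies Box not Box (p2 implies p1)) or (p3 and p1)), 0
2. not (not Box (p2 implies p1) implies Box not Box (p2 implies p1)), 0   [neg-or-rule on 1]
3. not (p3 and p1), 0   [neg-or-rule on 1]
4. not Box (p2 implies p1), 0   [neg-implies-rule on 2]
5. not Box not Box (p2 implies p1), 0   [neg-implies-rule on 2]
6. not p1, 0   [neg-and-rule on 3 (branches; this branch)]
7. not (p2 implies p1), 1   [neg-Box-rule on 4: fresh world 1, 0R1]
8. p2, 1   [neg-implies-rule on 7]
9. not p1, 1   [neg-implies-rule on 7]
10. Box (p2 implies p1), 2   [neg-Box-rule on 5: fresh world 2, 0R2]
11. p2 implies p1, 2   [Box-rule on 10 via 2R2]
12. p1, 2   [implies-rule on 11 (branches; this branch)]
Accessibility: 0R0, 0R1, 0R2, 1R1, 2R2
Complete open branch: countermodel on an S4-frame, so not valid in S4, nor in K, T (the same frame is also a K-frame and a T-frame).
S5-tableau for the negation not ((not Box (p2 implies p1) implies Box not Box (p2 implies p1)) or (p3 and p1)):
1. not ((not Box (p2 implies p1) implies Box not Box (p2 implies p1)) or (p3 and p1)), 0
2. not (not Box (p2 implies p1) implies Box not Box (p2 implies p1)), 0   [neg-or-rule on 1]
3. not (p3 and p1), 0   [neg-or-rule on 1]
4. not Box (p2 implies p1), 0   [neg-implies-rule on 2]
5. not Box not Box (p2 implies p1), 0   [neg-implies-rule on 2]
6. not p1, 0   [neg-and-rule on 3 (branches; this branch)]
7. not (p2 implies p1), 1   [neg-Box-rule on 4: fresh world 1, 0R1]
8. p2, 1   [neg-implies-rule on 7]
9. not p1, 1   [neg-implies-rule on 7]
10. Box (p2 implies p1), 2   [neg-Box-rule on 5: fresh world 2, 0R2]
11. p2 implies p1, 0   [Box-rule on 10 via 2R0]
12. p2 implies p1, 1   [Box-rule on 10 via 2R1]
13. p2 implies p1, 2   [Box-rule on 10 via 2R2]
14. not p2, 0   [implies-rule on 11 (branches; this branch)]
15. p1, 1   [implies-rule on 12 (branches; this branch)]
Accessibility: 0R0, 0R1, 0R2, 1R0, 1R1, 1R2, 2R0, 2R1, 2R2
Branch closes: p1 and not p1 both at 1.
Every branch closes (one shown): valid in S5.

S5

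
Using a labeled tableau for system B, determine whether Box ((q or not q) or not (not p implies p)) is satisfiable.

Yes, satisfiable

1. Box ((q or not q) or not (not p implies p)), 0
2. (q or not q) or not (not p implies p), 0
3. not (not p implies p), 0
4. not p, 0
Accessibility: 0R0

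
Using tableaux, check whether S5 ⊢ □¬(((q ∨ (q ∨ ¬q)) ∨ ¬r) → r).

Tableau for the negation ¬□¬(((q ∨ (q ∨ ¬q)) ∨ ¬r) → r):
1. ¬□¬(((q ∨ (q ∨ ¬q)) ∨ ¬r) → r), u
2. ((q ∨ (q ∨ ¬q)) ∨ ¬r) → r, v   [¬□-rule on 1: fresh world v, uRv]
3. r, v   [→-rule on 2 (branches; this branch)]
Accessibility: uRu, uRv, vRu, vRv
The negation has an open branch (countermodel exists).

Invalid (countermodel exists)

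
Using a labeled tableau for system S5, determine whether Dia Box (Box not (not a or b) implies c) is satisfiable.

1. Dia Box (Box not (not a or b) implies c), u
2. Box (Box not (not a or b) implies c), v   [Dia-rule on 1: fresh world v, uRv]
3. Box not (not a or b) implies c, u   [Box-rule on 2 via vRu]
4. Box not (not a or b) implies c, v   [Box-rule on 2 via vRv]
5. c, u   [implies-rule on 3 (branches; this branch)]
6. c, v   [implies-rule on 4 (branches; this branch)]
Accessibility: uRu, uRv, vRu, vRv

Satisfiable (open branch found)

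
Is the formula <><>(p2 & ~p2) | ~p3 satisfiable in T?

Yes, satisfiable

1. <><>(p2 & ~p2) | ~p3, w0
2. ~p3, w0
Accessibility: w0Rw0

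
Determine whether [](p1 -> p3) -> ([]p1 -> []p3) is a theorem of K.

Valid in K

Tableau for the negation ~([](p1 -> p3) -> ([]p1 -> []p3)):
1. ~([](p1 -> p3) -> ([]p1 -> []p3)), u
2. [](p1 -> p3), u   [~->-rule on 1]
3. ~([]p1 -> []p3), u   [~->-rule on 1]
4. []p1, u   [~->-rule on 3]
5. ~[]p3, u   [~->-rule on 3]
6. ~p3, v   [~[]-rule on 5: fresh world v, uRv]
7. p1 -> p3, v   [[]-rule on 2 via uRv]
8. p1, v   [[]-rule on 4 via uRv]
9. p3, v   [->-rule on 7 (branches; this branch)]
Accessibility: uRv
Branch closes: p3 and ~p3 both at v.
All branches of the negation close; one closing branch shown above.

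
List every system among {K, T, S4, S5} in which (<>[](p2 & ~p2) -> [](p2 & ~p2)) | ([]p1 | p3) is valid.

T-tableau for the negation ~((<>[](p2 & ~p2) -> [](p2 & ~p2)) | ([]p1 | p3)):
1. ~((<>[](p2 & ~p2) -> [](p2 & ~p2)) | ([]p1 | p3)), u
2. ~(<>[](p2 & ~p2) -> [](p2 & ~p2)), u   [~|-rule on 1]
3. ~([]p1 | p3), u   [~|-rule on 1]
4. <>[](p2 & ~p2), u   [~->-rule on 2]
5. ~[](p2 & ~p2), u   [~->-rule on 2]
6. ~[]p1, u   [~|-rule on 3]
7. ~p3, u   [~|-rule on 3]
8. [](p2 & ~p2), v   [<>-rule on 4: fresh world v, uRv]
9. p2 & ~p2, v   [[]-rule on 8 via vRv]
10. p2, v   [&-rule on 9]
11. ~p2, v   [&-rule on 9]
Accessibility: uRu, uRv, vRv
Branch closes: p2 and ~p2 both at v.
Every branch closes (one shown): valid in T, hence also in S4, S5 (every theorem of T is a theorem of S4 and S5).
K-tableau for the negation ~((<>[](p2 & ~p2) -> [](p2 & ~p2)) | ([]p1 | p3)):
1. ~((<>[](p2 & ~p2) -> [](p2 & ~p2)) | ([]p1 | p3)), u
2. ~(<>[](p2 & ~p2) -> [](p2 & ~p2)), u   [~|-rule on 1]
3. ~([]p1 | p3), u   [~|-rule on 1]
4. <>[](p2 & ~p2), u   [~->-rule on 2]
5. ~[](p2 & ~p2), u   [~->-rule on 2]
6. ~[]p1, u   [~|-rule on 3]
7. ~p3, u   [~|-rule on 3]
8. [](p2 & ~p2), v   [<>-rule on 4: fresh world v, uRv]
9. ~(p2 & ~p2), w   [~[]-rule on 5: fresh world w, uRw]
10. p2, w   [~&-rule on 9 (branches; this branch)]
11. ~p1, x   [~[]-rule on 6: fresh world x, uRx]
Accessibility: uRv, uRw, uRx
Complete open branch: countermodel on a K-frame, so not valid in K.

T, S4, S5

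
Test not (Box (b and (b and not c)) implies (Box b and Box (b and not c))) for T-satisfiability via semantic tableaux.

Unsatisfiable (every branch closes)

1. not (Box (b and (b and not c)) implies (Box b and Box (b and not c))), u
2. Box (b and (b and not c)), u
3. not (Box b and Box (b and not c)), u
4. b and (b and not c), u
5. b, u
6. b and not c, u
7. not c, u
8. not Box (b and not c), u
9. not (b and not c), v
10. b and (b and not c), v
11. b, v
12. b and not c, v
13. not c, v
14. c, v
Accessibility: uRu, uRv, vRv
Branch closes: c and not c both at v.
Every branch closes; the branch above is one of them.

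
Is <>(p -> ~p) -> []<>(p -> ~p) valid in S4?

Tableau for the negation ~(<>(p -> ~p) -> []<>(p -> ~p)):
1. ~(<>(p -> ~p) -> []<>(p -> ~p)), u
2. <>(p -> ~p), u
3. ~[]<>(p -> ~p), u
4. p -> ~p, v
5. ~p, v
6. ~<>(p -> ~p), w
7. ~(p -> ~p), w
8. p, w
Accessibility: uRu, uRv, uRw, vRv, wRw
The negation has an open branch (countermodel exists).

No, not valid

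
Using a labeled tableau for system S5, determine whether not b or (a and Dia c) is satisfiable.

Yes, satisfiable

1. not b or (a and Dia c), w0
2. a and Dia c, w0
3. a, w0
4. Dia c, w0
5. c, w1
Accessibility: w0Rw0, w0Rw1, w1Rw0, w1Rw1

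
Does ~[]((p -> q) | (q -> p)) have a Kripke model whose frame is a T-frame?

Unsatisfiable (every branch closes)

1. ~[]((p -> q) | (q -> p)), 0
2. ~((p -> q) | (q -> p)), 1   [~[]-rule on 1: fresh world 1, 0R1]
3. ~(p -> q), 1   [~|-rule on 2]
4. ~(q -> p), 1   [~|-rule on 2]
5. p, 1   [~->-rule on 3]
6. ~q, 1   [~->-rule on 3]
7. q, 1   [~->-rule on 4]
8. ~p, 1   [~->-rule on 4]
Accessibility: 0R0, 0R1, 1R1
Branch closes: q and ~q both at 1.
Every branch closes; the branch above is one of them.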